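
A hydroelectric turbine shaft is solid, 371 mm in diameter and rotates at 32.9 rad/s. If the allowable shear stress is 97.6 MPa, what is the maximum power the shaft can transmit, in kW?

32200 kW

J = πd⁴/32 = π(0.371)⁴/32 = 1.860×10^-3 m⁴.
T_max = τ_allow·J/r = 9.76×10^7 × 1.860×10^-3 / 0.185 = 978600 N·m.
ω = 32.9 rad/s, so P_max = T_max·ω = 3.220×10^7 W.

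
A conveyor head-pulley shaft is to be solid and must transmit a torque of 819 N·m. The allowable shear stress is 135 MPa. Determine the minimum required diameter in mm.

31.4 mm

For a solid shaft τ_max = 16T/(πd³), so d = (16T/(π τ_allow))^(1/3) = (16·819.0/(π·1.35×10^8))^(1/3) = 0.03138 m.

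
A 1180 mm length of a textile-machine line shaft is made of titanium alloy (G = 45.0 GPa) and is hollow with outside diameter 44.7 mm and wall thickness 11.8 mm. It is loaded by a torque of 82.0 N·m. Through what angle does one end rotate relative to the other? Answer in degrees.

0.331°

J = π(d_o⁴ − d_i⁴)/32 = π(0.0447⁴ − 0.0211⁴)/32 = 3.725×10^-7 m⁴.
θ = T·L/(G·J) = 82.00 × 1.18 / (45.0×10⁹ × 3.725×10^-7) = 5.773×10^-3 rad.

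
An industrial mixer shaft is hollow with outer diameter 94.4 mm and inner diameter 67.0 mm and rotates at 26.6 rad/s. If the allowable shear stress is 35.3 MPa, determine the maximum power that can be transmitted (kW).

J = π(d_o⁴ − d_i⁴)/32 = π(0.0944⁴ − 0.0670⁴)/32 = 5.818×10^-6 m⁴.
T_max = τ_allow·J/r = 3.53×10^7 × 5.818×10^-6 / 0.0472 = 4351 N·m.
ω = 26.6 rad/s, so P_max = T_max·ω = 1.157×10^5 W.

116 kW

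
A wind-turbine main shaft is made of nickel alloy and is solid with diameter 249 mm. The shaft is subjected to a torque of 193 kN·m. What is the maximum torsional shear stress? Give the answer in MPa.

J = πd⁴/32 = π(0.249)⁴/32 = 3.774×10^-4 m⁴.
τ_max = T·r/J = 193000 × 0.124 / 3.774×10^-4 = 6.367×10^7 Pa.

63.7 MPa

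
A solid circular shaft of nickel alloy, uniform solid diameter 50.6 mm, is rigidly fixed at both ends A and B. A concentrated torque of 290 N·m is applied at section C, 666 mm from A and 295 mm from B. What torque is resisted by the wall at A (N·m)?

With uniform GJ and both ends fixed, compatibility θ_AC = θ_CB gives T_A·a = T_B·b, together with T_A + T_B = T₀.
T_A = T₀·b/(a+b) = 290.0·295/961.0 = 89.02 N·m; T_B = 201.0 N·m.

89.0 N·m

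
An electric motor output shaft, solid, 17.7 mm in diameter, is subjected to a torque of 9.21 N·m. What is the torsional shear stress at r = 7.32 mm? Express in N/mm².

7.00 N/mm²

J = πd⁴/32 = π(0.0177)⁴/32 = 9.636×10^-9 m⁴.
Shear stress varies linearly with radius: τ = T·r/J = 9.210 × 0.00732 / 9.636×10^-9 = 6.996×10^6 Pa.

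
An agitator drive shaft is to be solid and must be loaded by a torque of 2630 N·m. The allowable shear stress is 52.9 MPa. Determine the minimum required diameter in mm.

For a solid shaft τ_max = 16T/(πd³), so d = (16T/(π τ_allow))^(1/3) = (16·2630/(π·5.29×10^7))^(1/3) = 0.06326 m.

63.3 mm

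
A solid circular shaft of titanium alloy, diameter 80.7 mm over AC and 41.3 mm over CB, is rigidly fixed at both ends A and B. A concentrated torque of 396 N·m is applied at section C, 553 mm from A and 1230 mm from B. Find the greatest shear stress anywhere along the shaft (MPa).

Compatibility: T_A·a/J_AC = T_B·b/J_CB with T_A + T_B = T₀.
J_AC = 4.16×10^-6 m⁴, J_CB = 2.86×10^-7 m⁴, so T_A = T₀·(J_AC/a)/((J_AC/a)+(J_CB/b)) = 384.2 N·m, T_B = 11.85 N·m.
τ in each portion: τ_AC = 3.72×10^6 Pa, τ_CB = 8.57×10^5 Pa; maximum is in AC.
τ_max = T_AC·r/J = 384.2·0.0404/4.16×10^-6 = 3.723×10^6 Pa.

3.72 MPa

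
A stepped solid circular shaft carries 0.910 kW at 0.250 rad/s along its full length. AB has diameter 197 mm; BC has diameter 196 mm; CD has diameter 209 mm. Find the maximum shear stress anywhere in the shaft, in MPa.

2.46 MPa

ω = 0.250 rad/s, so T = P/ω = 0.910×10³ / 0.2500 = 3640 N·m.
Under the same torque, τ_max = 16T/(πd³) is largest where d is smallest — segment BC (d = 196 mm).
τ_max = 16·3640/(π·(0.196)³) = 2.462×10^6 Pa.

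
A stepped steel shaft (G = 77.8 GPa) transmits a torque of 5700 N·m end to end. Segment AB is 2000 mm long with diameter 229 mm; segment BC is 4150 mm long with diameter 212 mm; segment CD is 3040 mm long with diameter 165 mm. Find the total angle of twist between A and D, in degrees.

J_AB = π(0.229)⁴/32 = 2.70×10^-4 m⁴; J_BC = π(0.212)⁴/32 = 1.98×10^-4 m⁴; J_CD = π(0.165)⁴/32 = 7.28×10^-5 m⁴.
θ = (T/G)·Σ L_i/J_i = (5700/77.8×10⁹)·(2.00/2.70×10^-4 + 4.15/1.98×10^-4 + 3.04/7.28×10^-5) = 5.137×10^-3 rad.

0.294°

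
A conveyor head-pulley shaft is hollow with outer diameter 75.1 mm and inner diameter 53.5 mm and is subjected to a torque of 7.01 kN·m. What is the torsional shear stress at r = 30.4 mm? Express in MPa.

J = π(d_o⁴ − d_i⁴)/32 = π(0.0751⁴ − 0.0535⁴)/32 = 2.319×10^-6 m⁴.
Shear stress varies linearly with radius: τ = T·r/J = 7010 × 0.0304 / 2.319×10^-6 = 9.191×10^7 Pa.

91.9 MPa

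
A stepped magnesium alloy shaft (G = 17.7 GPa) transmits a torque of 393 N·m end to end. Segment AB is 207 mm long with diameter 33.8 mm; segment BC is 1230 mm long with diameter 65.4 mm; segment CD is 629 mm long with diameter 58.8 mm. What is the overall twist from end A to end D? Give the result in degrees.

J_AB = π(0.0338)⁴/32 = 1.28×10^-7 m⁴; J_BC = π(0.0654)⁴/32 = 1.80×10^-6 m⁴; J_CD = π(0.0588)⁴/32 = 1.17×10^-6 m⁴.
θ = (T/G)·Σ L_i/J_i = (393.0/17.7×10⁹)·(0.207/1.28×10^-7 + 1.23/1.80×10^-6 + 0.629/1.17×10^-6) = 0.06298 rad.

3.61°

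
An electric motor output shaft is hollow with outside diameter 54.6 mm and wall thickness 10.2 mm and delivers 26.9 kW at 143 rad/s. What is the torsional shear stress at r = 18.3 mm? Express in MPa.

4.66 MPa

ω = 143 rad/s, so T = P/ω = 26.9×10³ / 143.0 = 188.1 N·m.
J = π(d_o⁴ − d_i⁴)/32 = π(0.0546⁴ − 0.0342⁴)/32 = 7.382×10^-7 m⁴.
Shear stress varies linearly with radius: τ = T·r/J = 188.1 × 0.0183 / 7.382×10^-7 = 4.663×10^6 Pa.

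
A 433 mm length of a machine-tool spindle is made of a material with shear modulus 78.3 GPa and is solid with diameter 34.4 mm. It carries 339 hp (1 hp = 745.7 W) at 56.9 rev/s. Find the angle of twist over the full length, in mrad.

ω = 2π·56.9 = 357.5 rad/s, so T = P/ω = 339×745.7 / 357.5 = 707.1 N·m.
J = πd⁴/32 = π(0.0344)⁴/32 = 1.375×10^-7 m⁴.
θ = T·L/(G·J) = 707.1 × 0.433 / (78.3×10⁹ × 1.375×10^-7) = 0.02844 rad.

28.4 mrad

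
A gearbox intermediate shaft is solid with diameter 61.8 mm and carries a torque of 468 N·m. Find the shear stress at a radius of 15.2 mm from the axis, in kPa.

J = πd⁴/32 = π(0.0618)⁴/32 = 1.432×10^-6 m⁴.
Shear stress varies linearly with radius: τ = T·r/J = 468.0 × 0.0152 / 1.432×10^-6 = 4.967×10^6 Pa.

4970 kPa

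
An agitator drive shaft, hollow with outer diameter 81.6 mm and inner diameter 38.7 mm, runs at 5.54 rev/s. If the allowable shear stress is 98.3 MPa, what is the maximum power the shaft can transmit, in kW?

347 kW

J = π(d_o⁴ − d_i⁴)/32 = π(0.0816⁴ − 0.0387⁴)/32 = 4.133×10^-6 m⁴.
T_max = τ_allow·J/r = 9.83×10^7 × 4.133×10^-6 / 0.0408 = 9956 N·m.
ω = 2π·5.54 = 34.81 rad/s, so P_max = T_max·ω = 3.466×10^5 W.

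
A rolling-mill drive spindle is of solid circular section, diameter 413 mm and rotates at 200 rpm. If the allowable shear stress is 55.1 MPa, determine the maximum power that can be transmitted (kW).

J = πd⁴/32 = π(0.413)⁴/32 = 2.856×10^-3 m⁴.
T_max = τ_allow·J/r = 5.51×10^7 × 2.856×10^-3 / 0.206 = 762100 N·m.
ω = 2π·200/60 = 20.94 rad/s, so P_max = T_max·ω = 1.596×10^7 W.

16000 kW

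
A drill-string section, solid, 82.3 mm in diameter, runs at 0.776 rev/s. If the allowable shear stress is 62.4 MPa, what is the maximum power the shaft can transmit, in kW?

J = πd⁴/32 = π(0.0823)⁴/32 = 4.504×10^-6 m⁴.
T_max = τ_allow·J/r = 6.24×10^7 × 4.504×10^-6 / 0.0411 = 6830 N·m.
ω = 2π·0.776 = 4.876 rad/s, so P_max = T_max·ω = 3.330×10^4 W.

33.3 kW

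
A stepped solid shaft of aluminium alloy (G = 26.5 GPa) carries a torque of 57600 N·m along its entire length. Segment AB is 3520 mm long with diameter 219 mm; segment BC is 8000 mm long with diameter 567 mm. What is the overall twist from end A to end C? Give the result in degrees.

2.04°

J_AB = π(0.219)⁴/32 = 2.26×10^-4 m⁴; J_BC = π(0.567)⁴/32 = 0.0101 m⁴.
θ = (T/G)·Σ L_i/J_i = (57600/26.5×10⁹)·(3.52/2.26×10^-4 + 8.00/0.0101) = 0.03559 rad.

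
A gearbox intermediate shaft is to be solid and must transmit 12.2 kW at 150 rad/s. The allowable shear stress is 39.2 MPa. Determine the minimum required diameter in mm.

ω = 150 rad/s, so T = P/ω = 12.2×10³ / 150.0 = 81.33 N·m.
For a solid shaft τ_max = 16T/(πd³), so d = (16T/(π τ_allow))^(1/3) = (16·81.33/(π·3.92×10^7))^(1/3) = 0.02194 m.

21.9 mm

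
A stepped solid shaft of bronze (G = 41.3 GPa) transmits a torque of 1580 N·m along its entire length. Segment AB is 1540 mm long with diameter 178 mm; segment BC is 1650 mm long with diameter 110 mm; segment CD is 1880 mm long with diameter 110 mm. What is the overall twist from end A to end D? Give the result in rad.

J_AB = π(0.178)⁴/32 = 9.86×10^-5 m⁴; J_BC = π(0.110)⁴/32 = 1.44×10^-5 m⁴; J_CD = π(0.110)⁴/32 = 1.44×10^-5 m⁴.
θ = (T/G)·Σ L_i/J_i = (1580/41.3×10⁹)·(1.54/9.86×10^-5 + 1.65/1.44×10^-5 + 1.88/1.44×10^-5) = 9.993×10^-3 rad.

0.00999 rad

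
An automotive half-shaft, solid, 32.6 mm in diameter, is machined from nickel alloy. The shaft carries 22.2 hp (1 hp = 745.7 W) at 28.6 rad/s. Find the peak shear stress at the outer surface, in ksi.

ω = 28.6 rad/s, so T = P/ω = 22.2×745.7 / 28.60 = 578.8 N·m.
J = πd⁴/32 = π(0.0326)⁴/32 = 1.109×10^-7 m⁴.
τ_max = T·r/J = 578.8 × 0.0163 / 1.109×10^-7 = 8.509×10^7 Pa.

12.3 ksi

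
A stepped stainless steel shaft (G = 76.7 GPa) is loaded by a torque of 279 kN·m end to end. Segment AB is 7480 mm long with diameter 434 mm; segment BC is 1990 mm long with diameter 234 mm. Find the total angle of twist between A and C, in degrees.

J_AB = π(0.434)⁴/32 = 3.48×10^-3 m⁴; J_BC = π(0.234)⁴/32 = 2.94×10^-4 m⁴.
θ = (T/G)·Σ L_i/J_i = (279000/76.7×10⁹)·(7.48/3.48×10^-3 + 1.99/2.94×10^-4) = 0.03240 rad.

1.86°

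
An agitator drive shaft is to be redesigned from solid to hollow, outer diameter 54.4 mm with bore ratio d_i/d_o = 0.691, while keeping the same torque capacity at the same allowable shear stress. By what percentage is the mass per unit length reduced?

Equal τ_max and T ⇒ the solid shaft needs d_s³ = d_o³(1−k⁴), so d_s = 54.4·(1−0.691⁴)^(1/3) = 49.90 mm.
Area ratio A_h/A_s = d_o²(1−k²)/d_s² = (1−k²)/(1−k⁴)^(2/3) = 0.6209.
Mass saving = 1 − 0.6209 = 37.9 %.

37.9 %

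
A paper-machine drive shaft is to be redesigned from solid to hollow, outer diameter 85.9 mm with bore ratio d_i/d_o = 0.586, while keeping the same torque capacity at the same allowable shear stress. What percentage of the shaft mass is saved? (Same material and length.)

Equal τ_max and T ⇒ the solid shaft needs d_s³ = d_o³(1−k⁴), so d_s = 85.9·(1−0.586⁴)^(1/3) = 82.38 mm.
Area ratio A_h/A_s = d_o²(1−k²)/d_s² = (1−k²)/(1−k⁴)^(2/3) = 0.7139.
Mass saving = 1 − 0.7139 = 28.6 %.

28.6 %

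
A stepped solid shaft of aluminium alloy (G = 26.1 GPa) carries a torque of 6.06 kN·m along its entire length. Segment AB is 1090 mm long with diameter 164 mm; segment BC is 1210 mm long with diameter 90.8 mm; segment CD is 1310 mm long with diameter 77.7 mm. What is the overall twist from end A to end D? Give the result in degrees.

J_AB = π(0.164)⁴/32 = 7.10×10^-5 m⁴; J_BC = π(0.0908)⁴/32 = 6.67×10^-6 m⁴; J_CD = π(0.0777)⁴/32 = 3.58×10^-6 m⁴.
θ = (T/G)·Σ L_i/J_i = (6060/26.1×10⁹)·(1.09/7.10×10^-5 + 1.21/6.67×10^-6 + 1.31/3.58×10^-6) = 0.1307 rad.

7.49°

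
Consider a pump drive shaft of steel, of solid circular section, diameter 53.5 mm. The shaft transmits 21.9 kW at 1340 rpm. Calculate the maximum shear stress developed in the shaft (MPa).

ω = 2π·1340/60 = 140.3 rad/s, so T = P/ω = 21.9×10³ / 140.3 = 156.1 N·m.
J = πd⁴/32 = π(0.0535)⁴/32 = 8.043×10^-7 m⁴.
τ_max = T·r/J = 156.1 × 0.0267 / 8.043×10^-7 = 5.191×10^6 Pa.

5.19 MPa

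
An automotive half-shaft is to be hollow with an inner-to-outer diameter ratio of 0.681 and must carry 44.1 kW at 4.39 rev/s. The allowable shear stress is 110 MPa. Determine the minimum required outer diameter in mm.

45.5 mm

ω = 2π·4.39 = 27.58 rad/s, so T = P/ω = 44.1×10³ / 27.58 = 1599 N·m.
For a hollow shaft with d_i/d_o = 0.681: τ_max = 16T/(π d_o³ (1−k⁴)), so d_o = [16T/(π τ_allow (1−k⁴))]^(1/3) = [16·1599/(π·1.10×10^8·0.7849)]^(1/3) = 0.04552 m.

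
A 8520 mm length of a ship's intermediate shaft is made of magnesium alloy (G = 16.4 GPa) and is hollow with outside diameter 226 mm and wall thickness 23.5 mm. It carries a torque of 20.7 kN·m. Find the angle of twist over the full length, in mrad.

69.2 mrad

J = π(d_o⁴ − d_i⁴)/32 = π(0.226⁴ − 0.179⁴)/32 = 1.553×10^-4 m⁴.
θ = T·L/(G·J) = 20700 × 8.52 / (16.4×10⁹ × 1.553×10^-4) = 0.06923 rad.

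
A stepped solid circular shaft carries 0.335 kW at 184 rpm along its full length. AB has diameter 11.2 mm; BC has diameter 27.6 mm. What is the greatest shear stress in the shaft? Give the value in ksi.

ω = 2π·184/60 = 19.27 rad/s, so T = P/ω = 0.335×10³ / 19.27 = 17.39 N·m.
Under the same torque, τ_max = 16T/(πd³) is largest where d is smallest — segment AB (d = 11.2 mm).
τ_max = 16·17.39/(π·(0.0112)³) = 6.303×10^7 Pa.

9.14 ksi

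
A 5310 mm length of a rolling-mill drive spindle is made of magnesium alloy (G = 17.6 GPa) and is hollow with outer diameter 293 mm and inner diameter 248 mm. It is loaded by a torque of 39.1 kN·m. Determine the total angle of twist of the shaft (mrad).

33.5 mrad

J = π(d_o⁴ − d_i⁴)/32 = π(0.293⁴ − 0.248⁴)/32 = 3.522×10^-4 m⁴.
θ = T·L/(G·J) = 39100 × 5.31 / (17.6×10⁹ × 3.522×10^-4) = 0.03350 rad.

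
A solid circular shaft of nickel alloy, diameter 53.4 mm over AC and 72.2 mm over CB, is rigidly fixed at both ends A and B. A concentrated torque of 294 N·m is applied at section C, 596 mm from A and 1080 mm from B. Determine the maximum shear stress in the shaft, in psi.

501 psi

Compatibility: T_A·a/J_AC = T_B·b/J_CB with T_A + T_B = T₀.
J_AC = 7.98×10^-7 m⁴, J_CB = 2.67×10^-6 m⁴, so T_A = T₀·(J_AC/a)/((J_AC/a)+(J_CB/b)) = 103.4 N·m, T_B = 190.6 N·m.
τ in each portion: τ_AC = 3.46×10^6 Pa, τ_CB = 2.58×10^6 Pa; maximum is in AC.
τ_max = T_AC·r/J = 103.4·0.0267/7.98×10^-7 = 3.457×10^6 Pa.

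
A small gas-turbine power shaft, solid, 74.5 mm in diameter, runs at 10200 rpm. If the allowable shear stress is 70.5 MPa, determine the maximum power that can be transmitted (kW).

J = πd⁴/32 = π(0.0745)⁴/32 = 3.024×10^-6 m⁴.
T_max = τ_allow·J/r = 7.05×10^7 × 3.024×10^-6 / 0.0372 = 5724 N·m.
ω = 2π·10200/60 = 1068 rad/s, so P_max = T_max·ω = 6.114×10^6 W.

6110 kW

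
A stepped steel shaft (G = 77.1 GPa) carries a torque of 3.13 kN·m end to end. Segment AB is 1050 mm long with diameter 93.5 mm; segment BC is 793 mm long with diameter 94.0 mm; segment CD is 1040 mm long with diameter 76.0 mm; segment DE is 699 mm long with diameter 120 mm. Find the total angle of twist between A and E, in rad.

0.0242 rad

J_AB = π(0.0935)⁴/32 = 7.50×10^-6 m⁴; J_BC = π(0.0940)⁴/32 = 7.66×10^-6 m⁴; J_CD = π(0.0760)⁴/32 = 3.28×10^-6 m⁴; J_DE = π(0.120)⁴/32 = 2.04×10^-5 m⁴.
θ = (T/G)·Σ L_i/J_i = (3130/77.1×10⁹)·(1.05/7.50×10^-6 + 0.793/7.66×10^-6 + 1.04/3.28×10^-6 + 0.699/2.04×10^-5) = 0.02417 rad.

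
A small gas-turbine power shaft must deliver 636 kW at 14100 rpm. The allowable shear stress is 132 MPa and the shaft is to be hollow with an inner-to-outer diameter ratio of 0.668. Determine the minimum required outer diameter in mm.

ω = 2π·14100/60 = 1477 rad/s, so T = P/ω = 636×10³ / 1477 = 430.7 N·m.
For a hollow shaft with d_i/d_o = 0.668: τ_max = 16T/(π d_o³ (1−k⁴)), so d_o = [16T/(π τ_allow (1−k⁴))]^(1/3) = [16·430.7/(π·1.32×10^8·0.8009)]^(1/3) = 0.02748 m.

27.5 mm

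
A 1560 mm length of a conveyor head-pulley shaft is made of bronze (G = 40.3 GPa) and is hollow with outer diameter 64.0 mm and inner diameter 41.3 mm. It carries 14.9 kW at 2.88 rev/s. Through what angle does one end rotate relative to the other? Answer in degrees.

ω = 2π·2.88 = 18.10 rad/s, so T = P/ω = 14.9×10³ / 18.10 = 823.4 N·m.
J = π(d_o⁴ − d_i⁴)/32 = π(0.0640⁴ − 0.0413⁴)/32 = 1.361×10^-6 m⁴.
θ = T·L/(G·J) = 823.4 × 1.56 / (40.3×10⁹ × 1.361×10^-6) = 0.02341 rad.

1.34°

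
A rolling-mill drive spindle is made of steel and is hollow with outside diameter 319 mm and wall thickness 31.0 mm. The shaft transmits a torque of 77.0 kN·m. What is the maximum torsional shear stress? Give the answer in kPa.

20900 kPa

J = π(d_o⁴ − d_i⁴)/32 = π(0.319⁴ − 0.257⁴)/32 = 5.883×10^-4 m⁴.
τ_max = T·r/J = 77000 × 0.160 / 5.883×10^-4 = 2.087×10^7 Pa.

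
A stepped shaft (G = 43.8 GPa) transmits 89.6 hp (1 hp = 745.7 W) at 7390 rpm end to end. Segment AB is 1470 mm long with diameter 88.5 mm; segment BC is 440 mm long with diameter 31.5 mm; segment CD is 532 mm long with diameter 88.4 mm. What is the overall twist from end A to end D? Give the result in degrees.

ω = 2π·7390/60 = 773.9 rad/s, so T = P/ω = 89.6×745.7 / 773.9 = 86.34 N·m.
J_AB = π(0.0885)⁴/32 = 6.02×10^-6 m⁴; J_BC = π(0.0315)⁴/32 = 9.67×10^-8 m⁴; J_CD = π(0.0884)⁴/32 = 6.00×10^-6 m⁴.
θ = (T/G)·Σ L_i/J_i = (86.34/43.8×10⁹)·(1.47/6.02×10^-6 + 0.440/9.67×10^-8 + 0.532/6.00×10^-6) = 9.629×10^-3 rad.

0.552°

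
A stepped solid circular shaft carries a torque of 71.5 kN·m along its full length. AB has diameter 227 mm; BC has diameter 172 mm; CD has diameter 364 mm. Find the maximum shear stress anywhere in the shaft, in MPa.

Under the same torque, τ_max = 16T/(πd³) is largest where d is smallest — segment BC (d = 172 mm).
τ_max = 16·71500/(π·(0.172)³) = 7.156×10^7 Pa.

71.6 MPa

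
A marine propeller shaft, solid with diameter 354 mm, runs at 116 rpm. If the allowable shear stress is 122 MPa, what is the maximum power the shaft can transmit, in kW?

J = πd⁴/32 = π(0.354)⁴/32 = 1.542×10^-3 m⁴.
T_max = τ_allow·J/r = 1.22×10^8 × 1.542×10^-3 / 0.177 = 1.063e6 N·m.
ω = 2π·116/60 = 12.15 rad/s, so P_max = T_max·ω = 1.291×10^7 W.

12900 kW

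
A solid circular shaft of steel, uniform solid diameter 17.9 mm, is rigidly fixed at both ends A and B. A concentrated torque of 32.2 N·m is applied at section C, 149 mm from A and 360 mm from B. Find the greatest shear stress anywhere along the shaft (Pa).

2.02e7 Pa

With uniform GJ and both ends fixed, compatibility θ_AC = θ_CB gives T_A·a = T_B·b, together with T_A + T_B = T₀.
T_A = T₀·b/(a+b) = 32.20·360/509.0 = 22.77 N·m; T_B = 9.426 N·m.
τ in each portion: τ_AC = 2.02×10^7 Pa, τ_CB = 8.37×10^6 Pa; maximum is in AC.
τ_max = T_AC·r/J = 22.77·0.00895/1.01×10^-8 = 2.022×10^7 Pa.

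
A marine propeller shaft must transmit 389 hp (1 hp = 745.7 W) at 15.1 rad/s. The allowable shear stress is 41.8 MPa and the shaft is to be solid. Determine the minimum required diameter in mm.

133 mm

ω = 15.1 rad/s, so T = P/ω = 389×745.7 / 15.10 = 19210 N·m.
For a solid shaft τ_max = 16T/(πd³), so d = (16T/(π τ_allow))^(1/3) = (16·19210/(π·4.18×10^7))^(1/3) = 0.1328 m.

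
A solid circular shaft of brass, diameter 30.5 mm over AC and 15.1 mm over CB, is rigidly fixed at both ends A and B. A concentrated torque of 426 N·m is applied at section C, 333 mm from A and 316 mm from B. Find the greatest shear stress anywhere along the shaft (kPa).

Compatibility: T_A·a/J_AC = T_B·b/J_CB with T_A + T_B = T₀.
J_AC = 8.50×10^-8 m⁴, J_CB = 5.10×10^-9 m⁴, so T_A = T₀·(J_AC/a)/((J_AC/a)+(J_CB/b)) = 400.6 N·m, T_B = 25.36 N·m.
τ in each portion: τ_AC = 7.19×10^7 Pa, τ_CB = 3.75×10^7 Pa; maximum is in AC.
τ_max = T_AC·r/J = 400.6·0.0152/8.50×10^-8 = 7.192×10^7 Pa.

71900 kPa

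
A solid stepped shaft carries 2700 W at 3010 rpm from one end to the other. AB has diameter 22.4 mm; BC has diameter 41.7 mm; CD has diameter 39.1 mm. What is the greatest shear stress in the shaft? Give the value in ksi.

ω = 2π·3010/60 = 315.2 rad/s, so T = P/ω = 2700 / 315.2 = 8.566 N·m.
Under the same torque, τ_max = 16T/(πd³) is largest where d is smallest — segment AB (d = 22.4 mm).
τ_max = 16·8.566/(π·(0.0224)³) = 3.881×10^6 Pa.

0.563 ksi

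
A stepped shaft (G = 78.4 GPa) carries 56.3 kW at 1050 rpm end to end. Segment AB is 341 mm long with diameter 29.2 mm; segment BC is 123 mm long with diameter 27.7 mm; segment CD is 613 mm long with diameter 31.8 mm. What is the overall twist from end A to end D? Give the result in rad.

0.0850 rad

ω = 2π·1050/60 = 110.0 rad/s, so T = P/ω = 56.3×10³ / 110.0 = 512.0 N·m.
J_AB = π(0.0292)⁴/32 = 7.14×10^-8 m⁴; J_BC = π(0.0277)⁴/32 = 5.78×10^-8 m⁴; J_CD = π(0.0318)⁴/32 = 1.00×10^-7 m⁴.
θ = (T/G)·Σ L_i/J_i = (512.0/78.4×10⁹)·(0.341/7.14×10^-8 + 0.123/5.78×10^-8 + 0.613/1.00×10^-7) = 0.08498 rad.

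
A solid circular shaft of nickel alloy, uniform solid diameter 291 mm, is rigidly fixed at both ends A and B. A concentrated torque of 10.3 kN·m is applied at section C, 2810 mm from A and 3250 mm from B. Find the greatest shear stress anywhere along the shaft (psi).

166 psi

With uniform GJ and both ends fixed, compatibility θ_AC = θ_CB gives T_A·a = T_B·b, together with T_A + T_B = T₀.
T_A = T₀·b/(a+b) = 10300·3250/6060 = 5524 N·m; T_B = 4776 N·m.
τ in each portion: τ_AC = 1.14×10^6 Pa, τ_CB = 9.87×10^5 Pa; maximum is in AC.
τ_max = T_AC·r/J = 5524·0.145/7.04×10^-4 = 1.142×10^6 Pa.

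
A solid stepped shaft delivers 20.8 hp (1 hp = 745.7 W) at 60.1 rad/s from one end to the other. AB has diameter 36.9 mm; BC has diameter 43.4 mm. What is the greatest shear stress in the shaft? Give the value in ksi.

3.79 ksi

ω = 60.1 rad/s, so T = P/ω = 20.8×745.7 / 60.10 = 258.1 N·m.
Under the same torque, τ_max = 16T/(πd³) is largest where d is smallest — segment AB (d = 36.9 mm).
τ_max = 16·258.1/(π·(0.0369)³) = 2.616×10^7 Pa.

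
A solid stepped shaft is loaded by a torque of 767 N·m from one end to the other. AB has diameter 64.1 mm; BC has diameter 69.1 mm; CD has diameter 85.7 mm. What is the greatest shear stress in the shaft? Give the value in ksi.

2.15 ksi

Under the same torque, τ_max = 16T/(πd³) is largest where d is smallest — segment AB (d = 64.1 mm).
τ_max = 16·767.0/(π·(0.0641)³) = 1.483×10^7 Pa.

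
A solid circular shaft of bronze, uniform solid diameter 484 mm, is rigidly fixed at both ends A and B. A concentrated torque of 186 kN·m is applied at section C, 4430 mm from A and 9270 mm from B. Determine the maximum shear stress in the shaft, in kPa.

5650 kPa

With uniform GJ and both ends fixed, compatibility θ_AC = θ_CB gives T_A·a = T_B·b, together with T_A + T_B = T₀.
T_A = T₀·b/(a+b) = 186000·9270/13700 = 125900 N·m; T_B = 60140 N·m.
τ in each portion: τ_AC = 5.65×10^6 Pa, τ_CB = 2.70×10^6 Pa; maximum is in AC.
τ_max = T_AC·r/J = 125900·0.242/5.39×10^-3 = 5.653×10^6 Pa.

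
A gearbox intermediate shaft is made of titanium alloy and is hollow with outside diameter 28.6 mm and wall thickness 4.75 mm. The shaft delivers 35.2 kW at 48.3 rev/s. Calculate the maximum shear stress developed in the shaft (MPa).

31.5 MPa

ω = 2π·48.3 = 303.5 rad/s, so T = P/ω = 35.2×10³ / 303.5 = 116.0 N·m.
J = π(d_o⁴ − d_i⁴)/32 = π(0.0286⁴ − 0.0191⁴)/32 = 5.262×10^-8 m⁴.
τ_max = T·r/J = 116.0 × 0.0143 / 5.262×10^-8 = 3.152×10^7 Pa.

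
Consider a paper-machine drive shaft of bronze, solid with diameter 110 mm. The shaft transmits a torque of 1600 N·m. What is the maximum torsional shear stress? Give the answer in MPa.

6.12 MPa

J = πd⁴/32 = π(0.110)⁴/32 = 1.437×10^-5 m⁴.
τ_max = T·r/J = 1600 × 0.0550 / 1.437×10^-5 = 6.122×10^6 Pa.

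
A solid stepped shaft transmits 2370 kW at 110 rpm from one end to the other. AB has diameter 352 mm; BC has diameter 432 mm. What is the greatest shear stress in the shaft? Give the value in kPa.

ω = 2π·110/60 = 11.52 rad/s, so T = P/ω = 2370×10³ / 11.52 = 205700 N·m.
Under the same torque, τ_max = 16T/(πd³) is largest where d is smallest — segment AB (d = 352 mm).
τ_max = 16·205700/(π·(0.352)³) = 2.403×10^7 Pa.

24000 kPa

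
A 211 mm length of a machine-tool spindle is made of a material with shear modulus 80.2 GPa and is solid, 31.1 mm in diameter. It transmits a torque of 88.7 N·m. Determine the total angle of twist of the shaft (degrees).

J = πd⁴/32 = π(0.0311)⁴/32 = 9.184×10^-8 m⁴.
θ = T·L/(G·J) = 88.70 × 0.211 / (80.2×10⁹ × 9.184×10^-8) = 2.541×10^-3 rad.

0.146°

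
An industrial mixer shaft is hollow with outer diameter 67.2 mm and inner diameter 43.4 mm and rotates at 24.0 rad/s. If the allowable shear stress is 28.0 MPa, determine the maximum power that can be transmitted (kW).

J = π(d_o⁴ − d_i⁴)/32 = π(0.0672⁴ − 0.0434⁴)/32 = 1.654×10^-6 m⁴.
T_max = τ_allow·J/r = 2.80×10^7 × 1.654×10^-6 / 0.0336 = 1378 N·m.
ω = 24.0 rad/s, so P_max = T_max·ω = 3.308×10^4 W.

33.1 kW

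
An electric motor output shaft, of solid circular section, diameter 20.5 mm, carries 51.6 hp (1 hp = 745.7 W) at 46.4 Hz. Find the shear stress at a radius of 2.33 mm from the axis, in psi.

2570 psi

ω = 2π·46.4 = 291.5 rad/s, so T = P/ω = 51.6×745.7 / 291.5 = 132.0 N·m.
J = πd⁴/32 = π(0.0205)⁴/32 = 1.734×10^-8 m⁴.
Shear stress varies linearly with radius: τ = T·r/J = 132.0 × 0.00233 / 1.734×10^-8 = 1.774×10^7 Pa.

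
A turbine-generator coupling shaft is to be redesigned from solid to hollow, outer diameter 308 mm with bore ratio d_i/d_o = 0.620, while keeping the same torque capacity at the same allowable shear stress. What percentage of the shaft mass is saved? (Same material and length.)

Equal τ_max and T ⇒ the solid shaft needs d_s³ = d_o³(1−k⁴), so d_s = 308·(1−0.620⁴)^(1/3) = 292.0 mm.
Area ratio A_h/A_s = d_o²(1−k²)/d_s² = (1−k²)/(1−k⁴)^(2/3) = 0.6848.
Mass saving = 1 − 0.6848 = 31.5 %.

31.5 %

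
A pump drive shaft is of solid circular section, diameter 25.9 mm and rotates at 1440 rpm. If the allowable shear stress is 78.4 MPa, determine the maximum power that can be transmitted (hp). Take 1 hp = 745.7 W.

54.1 hp

J = πd⁴/32 = π(0.0259)⁴/32 = 4.418×10^-8 m⁴.
T_max = τ_allow·J/r = 7.84×10^7 × 4.418×10^-8 / 0.0129 = 267.5 N·m.
ω = 2π·1440/60 = 150.8 rad/s, so P_max = T_max·ω = 4.033×10^4 W.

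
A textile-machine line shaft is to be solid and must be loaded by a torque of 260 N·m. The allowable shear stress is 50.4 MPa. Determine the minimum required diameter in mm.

29.7 mm

For a solid shaft τ_max = 16T/(πd³), so d = (16T/(π τ_allow))^(1/3) = (16·260.0/(π·5.04×10^7))^(1/3) = 0.02973 m.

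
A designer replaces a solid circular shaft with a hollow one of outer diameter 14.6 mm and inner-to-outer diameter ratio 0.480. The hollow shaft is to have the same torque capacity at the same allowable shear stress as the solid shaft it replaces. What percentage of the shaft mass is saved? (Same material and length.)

20.2 %

Equal τ_max and T ⇒ the solid shaft needs d_s³ = d_o³(1−k⁴), so d_s = 14.6·(1−0.480⁴)^(1/3) = 14.34 mm.
Area ratio A_h/A_s = d_o²(1−k²)/d_s² = (1−k²)/(1−k⁴)^(2/3) = 0.7981.
Mass saving = 1 − 0.7981 = 20.2 %.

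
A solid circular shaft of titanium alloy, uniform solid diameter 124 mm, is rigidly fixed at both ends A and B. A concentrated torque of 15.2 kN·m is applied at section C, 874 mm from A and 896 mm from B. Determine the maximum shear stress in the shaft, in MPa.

With uniform GJ and both ends fixed, compatibility θ_AC = θ_CB gives T_A·a = T_B·b, together with T_A + T_B = T₀.
T_A = T₀·b/(a+b) = 15200·896/1770 = 7694 N·m; T_B = 7506 N·m.
τ in each portion: τ_AC = 2.06×10^7 Pa, τ_CB = 2.00×10^7 Pa; maximum is in AC.
τ_max = T_AC·r/J = 7694·0.0620/2.32×10^-5 = 2.055×10^7 Pa.

20.6 MPa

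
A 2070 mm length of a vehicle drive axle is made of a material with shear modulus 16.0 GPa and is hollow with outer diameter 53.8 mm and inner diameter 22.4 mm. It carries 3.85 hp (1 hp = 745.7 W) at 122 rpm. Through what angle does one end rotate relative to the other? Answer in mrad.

ω = 2π·122/60 = 12.78 rad/s, so T = P/ω = 3.85×745.7 / 12.78 = 224.7 N·m.
J = π(d_o⁴ − d_i⁴)/32 = π(0.0538⁴ − 0.0224⁴)/32 = 7.978×10^-7 m⁴.
θ = T·L/(G·J) = 224.7 × 2.07 / (16.0×10⁹ × 7.978×10^-7) = 0.03644 rad.

36.4 mrad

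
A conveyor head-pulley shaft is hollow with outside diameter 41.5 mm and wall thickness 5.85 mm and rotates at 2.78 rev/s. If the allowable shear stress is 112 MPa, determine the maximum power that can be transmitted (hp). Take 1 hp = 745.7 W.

J = π(d_o⁴ − d_i⁴)/32 = π(0.0415⁴ − 0.0298⁴)/32 = 2.138×10^-7 m⁴.
T_max = τ_allow·J/r = 1.12×10^8 × 2.138×10^-7 / 0.0208 = 1154 N·m.
ω = 2π·2.78 = 17.47 rad/s, so P_max = T_max·ω = 2.016×10^4 W.

27.0 hp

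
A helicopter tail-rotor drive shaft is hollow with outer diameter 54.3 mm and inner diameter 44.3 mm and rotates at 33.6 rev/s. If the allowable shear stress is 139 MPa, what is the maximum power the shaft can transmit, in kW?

514 kW

J = π(d_o⁴ − d_i⁴)/32 = π(0.0543⁴ − 0.0443⁴)/32 = 4.754×10^-7 m⁴.
T_max = τ_allow·J/r = 1.39×10^8 × 4.754×10^-7 / 0.0271 = 2434 N·m.
ω = 2π·33.6 = 211.1 rad/s, so P_max = T_max·ω = 5.138×10^5 W.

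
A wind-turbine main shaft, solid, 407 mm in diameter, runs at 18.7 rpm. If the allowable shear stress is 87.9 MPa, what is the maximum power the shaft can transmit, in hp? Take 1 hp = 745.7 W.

J = πd⁴/32 = π(0.407)⁴/32 = 2.694×10^-3 m⁴.
T_max = τ_allow·J/r = 8.79×10^7 × 2.694×10^-3 / 0.203 = 1.164e6 N·m.
ω = 2π·18.7/60 = 1.958 rad/s, so P_max = T_max·ω = 2.279×10^6 W.

3060 hp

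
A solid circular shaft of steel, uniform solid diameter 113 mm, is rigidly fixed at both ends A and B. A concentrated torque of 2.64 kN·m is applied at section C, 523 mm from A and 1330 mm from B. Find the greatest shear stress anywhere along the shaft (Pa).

With uniform GJ and both ends fixed, compatibility θ_AC = θ_CB gives T_A·a = T_B·b, together with T_A + T_B = T₀.
T_A = T₀·b/(a+b) = 2640·1330/1853 = 1895 N·m; T_B = 745.1 N·m.
τ in each portion: τ_AC = 6.69×10^6 Pa, τ_CB = 2.63×10^6 Pa; maximum is in AC.
τ_max = T_AC·r/J = 1895·0.0565/1.60×10^-5 = 6.688×10^6 Pa.

6.69e6 Pa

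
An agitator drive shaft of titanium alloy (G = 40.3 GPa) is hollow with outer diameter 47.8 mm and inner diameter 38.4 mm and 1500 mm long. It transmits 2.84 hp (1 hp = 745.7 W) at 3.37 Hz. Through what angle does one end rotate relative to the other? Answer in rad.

0.0124 rad

ω = 2π·3.37 = 21.17 rad/s, so T = P/ω = 2.84×745.7 / 21.17 = 100.0 N·m.
J = π(d_o⁴ − d_i⁴)/32 = π(0.0478⁴ − 0.0384⁴)/32 = 2.991×10^-7 m⁴.
θ = T·L/(G·J) = 100.0 × 1.50 / (40.3×10⁹ × 2.991×10^-7) = 0.01245 rad.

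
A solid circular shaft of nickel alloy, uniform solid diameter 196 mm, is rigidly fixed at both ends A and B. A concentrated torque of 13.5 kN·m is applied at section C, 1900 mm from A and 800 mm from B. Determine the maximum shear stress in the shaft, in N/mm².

With uniform GJ and both ends fixed, compatibility θ_AC = θ_CB gives T_A·a = T_B·b, together with T_A + T_B = T₀.
T_A = T₀·b/(a+b) = 13500·800/2700 = 4000 N·m; T_B = 9500 N·m.
τ in each portion: τ_AC = 2.71×10^6 Pa, τ_CB = 6.43×10^6 Pa; maximum is in CB.
τ_max = T_CB·r/J = 9500·0.0980/1.45×10^-4 = 6.426×10^6 Pa.

6.43 N/mm²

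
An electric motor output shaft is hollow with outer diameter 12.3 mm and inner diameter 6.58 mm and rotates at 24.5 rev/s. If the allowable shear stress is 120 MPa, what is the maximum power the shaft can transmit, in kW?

J = π(d_o⁴ − d_i⁴)/32 = π(0.0123⁴ − 0.00658⁴)/32 = 2.063×10^-9 m⁴.
T_max = τ_allow·J/r = 1.20×10^8 × 2.063×10^-9 / 0.00615 = 40.25 N·m.
ω = 2π·24.5 = 153.9 rad/s, so P_max = T_max·ω = 6197 W.

6.20 kW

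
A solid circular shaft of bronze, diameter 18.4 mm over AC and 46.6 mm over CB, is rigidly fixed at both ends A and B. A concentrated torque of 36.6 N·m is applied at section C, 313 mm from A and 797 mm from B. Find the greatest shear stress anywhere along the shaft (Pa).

Compatibility: T_A·a/J_AC = T_B·b/J_CB with T_A + T_B = T₀.
J_AC = 1.13×10^-8 m⁴, J_CB = 4.63×10^-7 m⁴, so T_A = T₀·(J_AC/a)/((J_AC/a)+(J_CB/b)) = 2.133 N·m, T_B = 34.47 N·m.
τ in each portion: τ_AC = 1.74×10^6 Pa, τ_CB = 1.73×10^6 Pa; maximum is in AC.
τ_max = T_AC·r/J = 2.133·0.00920/1.13×10^-8 = 1.744×10^6 Pa.

1.74e6 Pa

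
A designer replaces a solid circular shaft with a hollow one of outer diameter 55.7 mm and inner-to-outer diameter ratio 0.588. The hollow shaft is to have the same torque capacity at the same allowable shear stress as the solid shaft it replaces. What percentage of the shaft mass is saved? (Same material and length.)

Equal τ_max and T ⇒ the solid shaft needs d_s³ = d_o³(1−k⁴), so d_s = 55.7·(1−0.588⁴)^(1/3) = 53.39 mm.
Area ratio A_h/A_s = d_o²(1−k²)/d_s² = (1−k²)/(1−k⁴)^(2/3) = 0.7122.
Mass saving = 1 − 0.7122 = 28.8 %.

28.8 %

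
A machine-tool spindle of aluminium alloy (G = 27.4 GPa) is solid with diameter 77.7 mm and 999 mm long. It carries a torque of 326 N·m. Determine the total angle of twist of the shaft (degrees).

0.190°

J = πd⁴/32 = π(0.0777)⁴/32 = 3.578×10^-6 m⁴.
θ = T·L/(G·J) = 326.0 × 0.999 / (27.4×10⁹ × 3.578×10^-6) = 3.322×10^-3 rad.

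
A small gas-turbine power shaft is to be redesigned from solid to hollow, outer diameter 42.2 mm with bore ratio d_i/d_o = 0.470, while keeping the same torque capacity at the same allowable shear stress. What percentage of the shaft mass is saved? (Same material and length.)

19.4 %

Equal τ_max and T ⇒ the solid shaft needs d_s³ = d_o³(1−k⁴), so d_s = 42.2·(1−0.470⁴)^(1/3) = 41.50 mm.
Area ratio A_h/A_s = d_o²(1−k²)/d_s² = (1−k²)/(1−k⁴)^(2/3) = 0.8055.
Mass saving = 1 − 0.8055 = 19.4 %.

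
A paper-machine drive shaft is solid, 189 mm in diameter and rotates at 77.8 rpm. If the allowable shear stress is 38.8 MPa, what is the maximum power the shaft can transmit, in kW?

419 kW

J = πd⁴/32 = π(0.189)⁴/32 = 1.253×10^-4 m⁴.
T_max = τ_allow·J/r = 3.88×10^7 × 1.253×10^-4 / 0.0945 = 51430 N·m.
ω = 2π·77.8/60 = 8.147 rad/s, so P_max = T_max·ω = 4.190×10^5 W.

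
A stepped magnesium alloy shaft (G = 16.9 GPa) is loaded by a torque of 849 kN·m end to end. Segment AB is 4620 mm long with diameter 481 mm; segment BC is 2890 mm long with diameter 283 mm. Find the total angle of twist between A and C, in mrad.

275 mrad

J_AB = π(0.481)⁴/32 = 5.26×10^-3 m⁴; J_BC = π(0.283)⁴/32 = 6.30×10^-4 m⁴.
θ = (T/G)·Σ L_i/J_i = (849000/16.9×10⁹)·(4.62/5.26×10^-3 + 2.89/6.30×10^-4) = 0.2747 rad.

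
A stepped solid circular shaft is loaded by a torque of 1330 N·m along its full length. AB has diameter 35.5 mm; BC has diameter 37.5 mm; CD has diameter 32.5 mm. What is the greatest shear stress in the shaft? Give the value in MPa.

197 MPa

Under the same torque, τ_max = 16T/(πd³) is largest where d is smallest — segment CD (d = 32.5 mm).
τ_max = 16·1330/(π·(0.0325)³) = 1.973×10^8 Pa.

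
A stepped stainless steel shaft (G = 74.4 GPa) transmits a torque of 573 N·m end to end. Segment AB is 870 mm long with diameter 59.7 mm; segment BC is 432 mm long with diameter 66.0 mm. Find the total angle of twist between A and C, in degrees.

0.410°

J_AB = π(0.0597)⁴/32 = 1.25×10^-6 m⁴; J_BC = π(0.0660)⁴/32 = 1.86×10^-6 m⁴.
θ = (T/G)·Σ L_i/J_i = (573.0/74.4×10⁹)·(0.870/1.25×10^-6 + 0.432/1.86×10^-6) = 7.159×10^-3 rad.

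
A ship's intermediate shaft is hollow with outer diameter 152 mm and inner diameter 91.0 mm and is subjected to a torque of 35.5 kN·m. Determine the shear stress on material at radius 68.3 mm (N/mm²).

J = π(d_o⁴ − d_i⁴)/32 = π(0.152⁴ − 0.0910⁴)/32 = 4.567×10^-5 m⁴.
Shear stress varies linearly with radius: τ = T·r/J = 35500 × 0.0683 / 4.567×10^-5 = 5.309×10^7 Pa.

53.1 N/mm²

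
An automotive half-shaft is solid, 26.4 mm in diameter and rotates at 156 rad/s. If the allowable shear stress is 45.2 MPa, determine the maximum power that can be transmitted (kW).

25.5 kW

J = πd⁴/32 = π(0.0264)⁴/32 = 4.769×10^-8 m⁴.
T_max = τ_allow·J/r = 4.52×10^7 × 4.769×10^-8 / 0.0132 = 163.3 N·m.
ω = 156 rad/s, so P_max = T_max·ω = 2.547×10^4 W.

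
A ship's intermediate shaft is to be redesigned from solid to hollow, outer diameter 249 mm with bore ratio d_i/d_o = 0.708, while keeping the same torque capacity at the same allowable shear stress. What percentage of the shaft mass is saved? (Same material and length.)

39.5 %

Equal τ_max and T ⇒ the solid shaft needs d_s³ = d_o³(1−k⁴), so d_s = 249·(1−0.708⁴)^(1/3) = 226.1 mm.
Area ratio A_h/A_s = d_o²(1−k²)/d_s² = (1−k²)/(1−k⁴)^(2/3) = 0.6049.
Mass saving = 1 − 0.6049 = 39.5 %.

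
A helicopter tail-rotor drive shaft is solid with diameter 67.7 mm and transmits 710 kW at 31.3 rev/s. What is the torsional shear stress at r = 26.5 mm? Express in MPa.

46.4 MPa

ω = 2π·31.3 = 196.7 rad/s, so T = P/ω = 710×10³ / 196.7 = 3610 N·m.
J = πd⁴/32 = π(0.0677)⁴/32 = 2.062×10^-6 m⁴.
Shear stress varies linearly with radius: τ = T·r/J = 3610 × 0.0265 / 2.062×10^-6 = 4.639×10^7 Pa.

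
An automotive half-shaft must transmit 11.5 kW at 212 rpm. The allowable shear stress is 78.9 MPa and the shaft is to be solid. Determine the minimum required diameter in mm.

32.2 mm

ω = 2π·212/60 = 22.20 rad/s, so T = P/ω = 11.5×10³ / 22.20 = 518.0 N·m.
For a solid shaft τ_max = 16T/(πd³), so d = (16T/(π τ_allow))^(1/3) = (16·518.0/(π·7.89×10^7))^(1/3) = 0.03222 m.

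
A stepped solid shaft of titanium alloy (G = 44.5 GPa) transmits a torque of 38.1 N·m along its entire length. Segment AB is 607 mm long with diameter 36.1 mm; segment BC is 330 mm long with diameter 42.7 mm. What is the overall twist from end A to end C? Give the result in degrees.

0.228°

J_AB = π(0.0361)⁴/32 = 1.67×10^-7 m⁴; J_BC = π(0.0427)⁴/32 = 3.26×10^-7 m⁴.
θ = (T/G)·Σ L_i/J_i = (38.10/44.5×10⁹)·(0.607/1.67×10^-7 + 0.330/3.26×10^-7) = 3.983×10^-3 rad.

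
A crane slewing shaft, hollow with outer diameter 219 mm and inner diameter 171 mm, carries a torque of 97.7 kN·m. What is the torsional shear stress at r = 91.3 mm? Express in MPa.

62.9 MPa

J = π(d_o⁴ − d_i⁴)/32 = π(0.219⁴ − 0.171⁴)/32 = 1.419×10^-4 m⁴.
Shear stress varies linearly with radius: τ = T·r/J = 97700 × 0.0913 / 1.419×10^-4 = 6.287×10^7 Pa.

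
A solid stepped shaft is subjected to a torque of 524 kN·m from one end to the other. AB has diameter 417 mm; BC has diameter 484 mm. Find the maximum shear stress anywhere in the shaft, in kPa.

36800 kPa

Under the same torque, τ_max = 16T/(πd³) is largest where d is smallest — segment AB (d = 417 mm).
τ_max = 16·524000/(π·(0.417)³) = 3.680×10^7 Pa.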